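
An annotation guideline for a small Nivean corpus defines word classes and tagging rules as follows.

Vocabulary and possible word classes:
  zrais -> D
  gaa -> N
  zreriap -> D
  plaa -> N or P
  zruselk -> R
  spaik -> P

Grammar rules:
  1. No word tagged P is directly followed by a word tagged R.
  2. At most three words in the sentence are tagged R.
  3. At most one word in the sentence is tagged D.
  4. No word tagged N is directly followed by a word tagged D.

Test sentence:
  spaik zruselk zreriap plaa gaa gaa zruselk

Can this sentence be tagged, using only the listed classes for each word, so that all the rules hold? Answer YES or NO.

NO

Candidates per position — 1:spaik {P}; 2:zruselk {R}; 3:zreriap {D}; 4:plaa {N,P}; 5:gaa {N}; 6:gaa {N}; 7:zruselk {R}.
Rule 1 cannot be satisfied by any choice of tags from the lexicon.
So there is no consistent tagging.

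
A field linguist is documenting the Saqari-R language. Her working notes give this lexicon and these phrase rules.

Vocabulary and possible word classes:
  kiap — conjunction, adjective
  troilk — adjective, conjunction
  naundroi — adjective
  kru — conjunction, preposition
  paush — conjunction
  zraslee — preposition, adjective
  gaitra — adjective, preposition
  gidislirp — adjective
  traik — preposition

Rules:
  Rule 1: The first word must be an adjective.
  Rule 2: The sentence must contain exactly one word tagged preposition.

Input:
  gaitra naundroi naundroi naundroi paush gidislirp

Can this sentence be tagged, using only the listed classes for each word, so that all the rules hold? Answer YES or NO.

Candidates per position — 1:gaitra {adjective,preposition}; 2:naundroi {adjective}; 3:naundroi {adjective}; 4:naundroi {adjective}; 5:paush {conjunction}; 6:gidislirp {adjective}.
Every candidate sequence violates at least one rule; no consistent tagging exists.

NO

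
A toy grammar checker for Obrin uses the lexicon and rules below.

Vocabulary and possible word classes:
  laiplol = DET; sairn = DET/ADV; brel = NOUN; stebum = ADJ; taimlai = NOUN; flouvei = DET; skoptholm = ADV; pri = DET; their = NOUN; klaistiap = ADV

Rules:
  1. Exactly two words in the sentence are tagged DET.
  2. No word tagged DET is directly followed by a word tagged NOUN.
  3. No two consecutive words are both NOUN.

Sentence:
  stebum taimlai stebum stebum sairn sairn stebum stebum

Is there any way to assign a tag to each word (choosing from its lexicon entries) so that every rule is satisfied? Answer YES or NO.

Candidates per position — 1:stebum {ADJ}; 2:taimlai {NOUN}; 3:stebum {ADJ}; 4:stebum {ADJ}; 5:sairn {DET,ADV}; 6:sairn {DET,ADV}; 7:stebum {ADJ}; 8:stebum {ADJ}.
One satisfying assignment: ADJ NOUN ADJ ADJ DET DET ADJ ADJ.
Check: rule 1 ✓; rule 2 ✓; rule 3 ✓.

YES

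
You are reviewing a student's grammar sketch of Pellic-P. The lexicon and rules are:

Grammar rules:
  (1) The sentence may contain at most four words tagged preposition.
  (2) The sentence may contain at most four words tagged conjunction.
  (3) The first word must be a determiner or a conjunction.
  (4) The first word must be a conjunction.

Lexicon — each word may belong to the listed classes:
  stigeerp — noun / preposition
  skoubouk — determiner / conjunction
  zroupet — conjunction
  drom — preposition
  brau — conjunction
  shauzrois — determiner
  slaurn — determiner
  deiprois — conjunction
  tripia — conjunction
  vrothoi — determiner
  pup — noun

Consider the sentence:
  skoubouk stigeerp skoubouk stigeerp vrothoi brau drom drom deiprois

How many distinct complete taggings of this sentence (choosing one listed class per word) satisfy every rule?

Candidates per position — 1:skoubouk {determiner,conjunction}; 2:stigeerp {noun,preposition}; 3:skoubouk {determiner,conjunction}; 4:stigeerp {noun,preposition}; 5:vrothoi {determiner}; 6:brau {conjunction}; 7:drom {preposition}; 8:drom {preposition}; 9:deiprois {conjunction}.
There are 16 candidate sequences in total.
Checking each against the rules leaves 8 sequences.
Count = 8.

8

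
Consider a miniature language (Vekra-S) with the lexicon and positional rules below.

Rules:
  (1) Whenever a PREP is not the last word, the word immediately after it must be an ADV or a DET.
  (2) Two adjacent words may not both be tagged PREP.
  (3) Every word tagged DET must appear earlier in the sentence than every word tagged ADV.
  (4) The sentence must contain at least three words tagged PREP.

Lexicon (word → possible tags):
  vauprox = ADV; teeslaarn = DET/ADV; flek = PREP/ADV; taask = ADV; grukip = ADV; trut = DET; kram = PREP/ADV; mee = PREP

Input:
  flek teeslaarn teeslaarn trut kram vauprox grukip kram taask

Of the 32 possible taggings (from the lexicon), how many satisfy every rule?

Candidates per position — 1:flek {PREP,ADV}; 2:teeslaarn {DET,ADV}; 3:teeslaarn {DET,ADV}; 4:trut {DET}; 5:kram {PREP,ADV}; 6:vauprox {ADV}; 7:grukip {ADV}; 8:kram {PREP,ADV}; 9:taask {ADV}.
There are 32 candidate sequences in total.
The sequences that satisfy every rule: PREP DET DET DET PREP ADV ADV PREP ADV.
Count = 1.

1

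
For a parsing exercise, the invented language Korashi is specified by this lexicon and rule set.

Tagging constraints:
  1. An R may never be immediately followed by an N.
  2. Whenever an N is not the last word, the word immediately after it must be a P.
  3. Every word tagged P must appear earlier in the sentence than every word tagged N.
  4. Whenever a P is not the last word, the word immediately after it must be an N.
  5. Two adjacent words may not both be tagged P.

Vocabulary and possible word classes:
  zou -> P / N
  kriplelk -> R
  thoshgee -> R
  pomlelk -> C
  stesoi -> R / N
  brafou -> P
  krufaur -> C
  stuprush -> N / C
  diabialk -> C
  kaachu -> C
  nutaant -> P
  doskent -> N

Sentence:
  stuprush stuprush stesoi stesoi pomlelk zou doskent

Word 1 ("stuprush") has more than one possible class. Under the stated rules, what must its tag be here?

Candidates per position — 1:stuprush {N,C}; 2:stuprush {N,C}; 3:stesoi {R,N}; 4:stesoi {R,N}; 5:pomlelk {C}; 6:zou {P,N}; 7:doskent {N}.
Position 1: tagging it N would leave rule 2 unsatisfiable, so it must be C.
Position 2: tagging it N would leave rule 2 unsatisfiable, so it must be C.
Position 3: tagging it N would leave rule 2 unsatisfiable, so it must be R.
Position 4: tagging it N would leave rule 1 unsatisfiable, so it must be R.
Position 6: tagging it N would leave rule 2 unsatisfiable, so it must be P.
The only consistent sequence is: C C R R C P N.
Checking: rule 1 ✓; rule 2 ✓; rule 3 ✓; rule 4 ✓; rule 5 ✓.

C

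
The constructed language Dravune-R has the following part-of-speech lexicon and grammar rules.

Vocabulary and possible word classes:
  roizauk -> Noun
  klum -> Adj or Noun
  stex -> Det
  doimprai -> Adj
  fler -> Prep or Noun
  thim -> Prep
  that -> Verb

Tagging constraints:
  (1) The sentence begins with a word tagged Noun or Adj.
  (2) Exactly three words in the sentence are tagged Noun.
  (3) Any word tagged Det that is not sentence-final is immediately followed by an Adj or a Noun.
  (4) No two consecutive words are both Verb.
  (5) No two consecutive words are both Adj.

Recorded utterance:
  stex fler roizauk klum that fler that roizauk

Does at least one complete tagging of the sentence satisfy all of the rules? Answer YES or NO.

NO

Candidates per position — 1:stex {Det}; 2:fler {Prep,Noun}; 3:roizauk {Noun}; 4:klum {Adj,Noun}; 5:that {Verb}; 6:fler {Prep,Noun}; 7:that {Verb}; 8:roizauk {Noun}.
Rule 1 cannot be satisfied by any choice of tags from the lexicon.
So there is no consistent tagging.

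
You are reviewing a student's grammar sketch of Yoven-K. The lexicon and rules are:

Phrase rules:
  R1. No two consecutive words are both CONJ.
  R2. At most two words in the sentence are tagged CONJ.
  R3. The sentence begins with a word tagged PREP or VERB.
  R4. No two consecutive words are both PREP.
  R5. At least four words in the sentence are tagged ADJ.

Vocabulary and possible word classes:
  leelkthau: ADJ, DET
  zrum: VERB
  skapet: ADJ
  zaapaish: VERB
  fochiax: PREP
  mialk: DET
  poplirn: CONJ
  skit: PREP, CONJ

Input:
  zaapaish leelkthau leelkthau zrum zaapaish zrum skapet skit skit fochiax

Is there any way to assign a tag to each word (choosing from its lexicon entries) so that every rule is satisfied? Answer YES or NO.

NO

Candidates per position — 1:zaapaish {VERB}; 2:leelkthau {ADJ,DET}; 3:leelkthau {ADJ,DET}; 4:zrum {VERB}; 5:zaapaish {VERB}; 6:zrum {VERB}; 7:skapet {ADJ}; 8:skit {PREP,CONJ}; 9:skit {PREP,CONJ}; 10:fochiax {PREP}.
Rule 5 cannot be satisfied by any choice of tags from the lexicon.
So there is no consistent tagging.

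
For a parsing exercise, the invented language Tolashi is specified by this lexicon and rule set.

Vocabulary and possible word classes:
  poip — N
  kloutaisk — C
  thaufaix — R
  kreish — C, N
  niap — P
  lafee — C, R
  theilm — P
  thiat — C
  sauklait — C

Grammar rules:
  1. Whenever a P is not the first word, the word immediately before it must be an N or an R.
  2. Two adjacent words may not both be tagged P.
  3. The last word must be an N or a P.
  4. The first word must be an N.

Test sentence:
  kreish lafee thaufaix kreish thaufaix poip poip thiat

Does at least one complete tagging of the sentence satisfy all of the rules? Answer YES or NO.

Candidates per position — 1:kreish {C,N}; 2:lafee {C,R}; 3:thaufaix {R}; 4:kreish {C,N}; 5:thaufaix {R}; 6:poip {N}; 7:poip {N}; 8:thiat {C}.
Rule 3 cannot be satisfied by any choice of tags from the lexicon.
So there is no consistent tagging.

NO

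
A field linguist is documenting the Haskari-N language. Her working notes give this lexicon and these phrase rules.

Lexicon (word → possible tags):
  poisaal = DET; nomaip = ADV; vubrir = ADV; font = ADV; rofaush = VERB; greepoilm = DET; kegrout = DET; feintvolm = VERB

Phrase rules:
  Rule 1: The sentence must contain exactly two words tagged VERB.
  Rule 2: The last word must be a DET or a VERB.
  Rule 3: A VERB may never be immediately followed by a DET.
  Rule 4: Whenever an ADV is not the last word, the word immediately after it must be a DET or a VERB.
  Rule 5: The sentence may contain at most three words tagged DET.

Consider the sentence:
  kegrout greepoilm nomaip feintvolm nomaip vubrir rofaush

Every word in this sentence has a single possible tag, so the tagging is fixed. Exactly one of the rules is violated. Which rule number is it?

Fixed tagging: DET DET ADV VERB ADV ADV VERB.
Applying the rules: R1 ✓, R2 ✓, R3 ✓, R4 ✗, R5 ✓.
Only rule 4 fails.

4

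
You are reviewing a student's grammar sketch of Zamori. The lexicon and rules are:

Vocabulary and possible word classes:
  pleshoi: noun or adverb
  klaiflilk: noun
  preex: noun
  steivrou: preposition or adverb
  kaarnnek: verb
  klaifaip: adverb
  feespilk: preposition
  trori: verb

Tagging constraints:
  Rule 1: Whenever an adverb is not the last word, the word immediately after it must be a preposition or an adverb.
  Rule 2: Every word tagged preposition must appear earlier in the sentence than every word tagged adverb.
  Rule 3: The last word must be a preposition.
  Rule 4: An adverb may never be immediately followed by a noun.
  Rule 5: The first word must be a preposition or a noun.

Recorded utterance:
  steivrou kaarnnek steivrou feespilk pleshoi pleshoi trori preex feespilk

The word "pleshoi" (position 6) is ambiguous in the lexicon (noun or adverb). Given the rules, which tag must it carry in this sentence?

Candidates per position — 1:steivrou {preposition,adverb}; 2:kaarnnek {verb}; 3:steivrou {preposition,adverb}; 4:feespilk {preposition}; 5:pleshoi {noun,adverb}; 6:pleshoi {noun,adverb}; 7:trori {verb}; 8:preex {noun}; 9:feespilk {preposition}.
Word 1 cannot be adverb — rule 1 would then fail for every completion. It is preposition.
Word 3 cannot be adverb — rule 2 would then fail for every completion. It is preposition.
Word 5 cannot be adverb — rule 1 would then fail for every completion. It is noun.
Word 6 cannot be adverb — rule 1 would then fail for every completion. It is noun.
The unique satisfying tagging is: preposition verb preposition preposition noun noun verb noun preposition.
Verifying each rule — rule 1 ✓; rule 2 ✓; rule 3 ✓; rule 4 ✓; rule 5 ✓.

noun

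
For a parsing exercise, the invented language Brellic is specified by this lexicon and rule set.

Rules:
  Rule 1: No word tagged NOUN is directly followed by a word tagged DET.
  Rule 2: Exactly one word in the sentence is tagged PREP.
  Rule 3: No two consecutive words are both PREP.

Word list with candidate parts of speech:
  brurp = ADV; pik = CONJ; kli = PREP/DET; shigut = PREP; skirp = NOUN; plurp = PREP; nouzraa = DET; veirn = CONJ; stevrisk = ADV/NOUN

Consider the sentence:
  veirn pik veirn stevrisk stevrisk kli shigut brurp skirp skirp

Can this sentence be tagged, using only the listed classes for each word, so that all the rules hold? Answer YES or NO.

YES

Candidates per position — 1:veirn {CONJ}; 2:pik {CONJ}; 3:veirn {CONJ}; 4:stevrisk {ADV,NOUN}; 5:stevrisk {ADV,NOUN}; 6:kli {PREP,DET}; 7:shigut {PREP}; 8:brurp {ADV}; 9:skirp {NOUN}; 10:skirp {NOUN}.
One satisfying assignment: CONJ CONJ CONJ NOUN ADV DET PREP ADV NOUN NOUN.
Rule-by-rule: rule 1 holds; rule 2 holds; rule 3 holds.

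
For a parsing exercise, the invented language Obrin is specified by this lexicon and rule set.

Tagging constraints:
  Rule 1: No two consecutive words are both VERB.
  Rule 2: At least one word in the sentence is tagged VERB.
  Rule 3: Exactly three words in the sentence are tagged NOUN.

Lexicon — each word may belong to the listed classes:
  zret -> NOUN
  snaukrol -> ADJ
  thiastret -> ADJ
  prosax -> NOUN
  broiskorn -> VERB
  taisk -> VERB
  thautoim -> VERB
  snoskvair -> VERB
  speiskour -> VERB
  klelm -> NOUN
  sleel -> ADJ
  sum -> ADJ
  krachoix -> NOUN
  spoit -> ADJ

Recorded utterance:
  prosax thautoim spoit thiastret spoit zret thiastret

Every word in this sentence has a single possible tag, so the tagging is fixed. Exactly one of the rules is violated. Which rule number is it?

3

Fixed tagging: NOUN VERB ADJ ADJ ADJ NOUN ADJ.
Rule check: R1 holds, R2 holds, R3 violated.
Only rule 3 fails.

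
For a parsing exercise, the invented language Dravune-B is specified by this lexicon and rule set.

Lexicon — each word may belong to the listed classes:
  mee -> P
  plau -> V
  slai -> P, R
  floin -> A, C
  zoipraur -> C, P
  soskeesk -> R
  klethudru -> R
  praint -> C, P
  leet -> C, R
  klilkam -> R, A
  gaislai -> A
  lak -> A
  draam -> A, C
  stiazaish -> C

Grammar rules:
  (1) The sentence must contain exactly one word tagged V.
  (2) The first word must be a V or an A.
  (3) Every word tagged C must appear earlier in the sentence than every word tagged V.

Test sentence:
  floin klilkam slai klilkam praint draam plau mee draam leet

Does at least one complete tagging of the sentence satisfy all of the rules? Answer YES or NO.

YES

Candidates per position — 1:floin {A,C}; 2:klilkam {R,A}; 3:slai {P,R}; 4:klilkam {R,A}; 5:praint {C,P}; 6:draam {A,C}; 7:plau {V}; 8:mee {P}; 9:draam {A,C}; 10:leet {C,R}.
One satisfying assignment: A A R A C C V P A R.
Rule-by-rule: rule 1 satisfied; rule 2 satisfied; rule 3 satisfied.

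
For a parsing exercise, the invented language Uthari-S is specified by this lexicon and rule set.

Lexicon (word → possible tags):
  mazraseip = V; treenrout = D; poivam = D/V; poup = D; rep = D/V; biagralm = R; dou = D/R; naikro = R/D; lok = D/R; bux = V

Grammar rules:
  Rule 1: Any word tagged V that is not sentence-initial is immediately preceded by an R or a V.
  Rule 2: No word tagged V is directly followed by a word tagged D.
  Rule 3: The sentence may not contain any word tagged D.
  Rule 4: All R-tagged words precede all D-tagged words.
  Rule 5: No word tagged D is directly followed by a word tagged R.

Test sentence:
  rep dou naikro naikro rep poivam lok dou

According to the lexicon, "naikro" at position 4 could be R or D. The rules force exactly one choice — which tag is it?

Candidates per position — 1:rep {D,V}; 2:dou {D,R}; 3:naikro {R,D}; 4:naikro {R,D}; 5:rep {D,V}; 6:poivam {D,V}; 7:lok {D,R}; 8:dou {D,R}.
If word 1 were D, no tagging could satisfy rule 3; so word 1 is V.
If word 2 were D, no tagging could satisfy rule 2; so word 2 is R.
If word 3 were D, no tagging could satisfy rule 3; so word 3 is R.
If word 4 were D, no tagging could satisfy rule 3; so word 4 is R.
If word 5 were D, no tagging could satisfy rule 3; so word 5 is V.
If word 6 were D, no tagging could satisfy rule 2; so word 6 is V.
If word 7 were D, no tagging could satisfy rule 2; so word 7 is R.
If word 8 were D, no tagging could satisfy rule 3; so word 8 is R.
The unique satisfying tagging is: V R R R V V R R.
Check: rule 1 ok; rule 2 ok; rule 3 ok; rule 4 ok; rule 5 ok.

R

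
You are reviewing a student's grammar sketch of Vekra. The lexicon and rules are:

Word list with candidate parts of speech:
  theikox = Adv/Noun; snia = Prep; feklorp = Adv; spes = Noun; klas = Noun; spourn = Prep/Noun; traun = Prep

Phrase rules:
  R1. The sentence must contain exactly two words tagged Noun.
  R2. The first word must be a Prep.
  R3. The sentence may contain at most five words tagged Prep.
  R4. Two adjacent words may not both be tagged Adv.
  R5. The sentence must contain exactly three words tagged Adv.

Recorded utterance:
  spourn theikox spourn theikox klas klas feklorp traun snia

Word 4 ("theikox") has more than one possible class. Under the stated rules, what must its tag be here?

Candidates per position — 1:spourn {Prep,Noun}; 2:theikox {Adv,Noun}; 3:spourn {Prep,Noun}; 4:theikox {Adv,Noun}; 5:klas {Noun}; 6:klas {Noun}; 7:feklorp {Adv}; 8:traun {Prep}; 9:snia {Prep}.
If word 1 were Noun, no tagging could satisfy rule 1; so word 1 is Prep.
If word 2 were Noun, no tagging could satisfy rule 1; so word 2 is Adv.
If word 3 were Noun, no tagging could satisfy rule 1; so word 3 is Prep.
If word 4 were Noun, no tagging could satisfy rule 1; so word 4 is Adv.
The unique satisfying tagging is: Prep Adv Prep Adv Noun Noun Adv Prep Prep.
Verifying each rule — rule 1 ok; rule 2 ok; rule 3 ok; rule 4 ok; rule 5 ok.

Adv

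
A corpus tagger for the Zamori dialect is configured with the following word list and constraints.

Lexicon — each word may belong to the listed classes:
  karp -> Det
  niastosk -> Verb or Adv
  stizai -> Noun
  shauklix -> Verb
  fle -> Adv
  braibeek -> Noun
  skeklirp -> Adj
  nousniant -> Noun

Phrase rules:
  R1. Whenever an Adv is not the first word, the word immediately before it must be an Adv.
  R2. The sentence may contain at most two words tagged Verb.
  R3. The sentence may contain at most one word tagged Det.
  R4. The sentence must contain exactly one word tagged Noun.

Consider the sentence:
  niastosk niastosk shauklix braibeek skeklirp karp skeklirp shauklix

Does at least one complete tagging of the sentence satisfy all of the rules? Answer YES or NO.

YES

Candidates per position — 1:niastosk {Verb,Adv}; 2:niastosk {Verb,Adv}; 3:shauklix {Verb}; 4:braibeek {Noun}; 5:skeklirp {Adj}; 6:karp {Det}; 7:skeklirp {Adj}; 8:shauklix {Verb}.
One satisfying assignment: Adv Adv Verb Noun Adj Det Adj Verb.
Checking: rule 1 ok; rule 2 ok; rule 3 ok; rule 4 ok.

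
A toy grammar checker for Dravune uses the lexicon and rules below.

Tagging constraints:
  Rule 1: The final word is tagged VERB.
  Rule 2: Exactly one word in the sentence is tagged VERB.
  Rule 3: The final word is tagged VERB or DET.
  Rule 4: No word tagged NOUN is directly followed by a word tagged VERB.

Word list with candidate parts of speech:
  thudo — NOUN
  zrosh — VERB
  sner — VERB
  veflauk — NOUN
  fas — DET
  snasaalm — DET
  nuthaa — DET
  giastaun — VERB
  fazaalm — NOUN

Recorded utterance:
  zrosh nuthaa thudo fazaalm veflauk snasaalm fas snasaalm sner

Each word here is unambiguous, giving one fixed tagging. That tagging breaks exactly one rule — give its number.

2

Fixed tagging: VERB DET NOUN NOUN NOUN DET DET DET VERB.
Applying the rules: R1 pass, R2 fail, R3 pass, R4 pass.
Only rule 2 fails.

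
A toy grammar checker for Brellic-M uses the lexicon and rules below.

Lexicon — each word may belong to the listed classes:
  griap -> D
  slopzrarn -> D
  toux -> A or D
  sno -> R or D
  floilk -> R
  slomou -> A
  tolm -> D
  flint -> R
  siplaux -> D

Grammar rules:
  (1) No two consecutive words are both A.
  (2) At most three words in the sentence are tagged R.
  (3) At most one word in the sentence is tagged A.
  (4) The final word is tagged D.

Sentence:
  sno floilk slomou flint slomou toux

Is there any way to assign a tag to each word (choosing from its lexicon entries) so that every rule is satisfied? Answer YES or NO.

NO

Candidates per position — 1:sno {R,D}; 2:floilk {R}; 3:slomou {A}; 4:flint {R}; 5:slomou {A}; 6:toux {A,D}.
Rule 3 cannot be satisfied by any choice of tags from the lexicon.
So there is no consistent tagging.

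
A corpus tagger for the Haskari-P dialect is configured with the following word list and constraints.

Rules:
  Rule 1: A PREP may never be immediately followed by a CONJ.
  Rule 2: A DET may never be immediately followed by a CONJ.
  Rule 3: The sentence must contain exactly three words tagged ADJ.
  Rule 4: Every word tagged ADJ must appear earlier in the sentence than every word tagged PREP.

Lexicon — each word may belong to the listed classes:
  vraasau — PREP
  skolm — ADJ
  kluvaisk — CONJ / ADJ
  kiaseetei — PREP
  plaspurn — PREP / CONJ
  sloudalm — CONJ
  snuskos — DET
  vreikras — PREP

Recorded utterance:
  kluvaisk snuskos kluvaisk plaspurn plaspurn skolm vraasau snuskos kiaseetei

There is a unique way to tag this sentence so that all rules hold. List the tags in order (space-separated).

Candidates per position — 1:kluvaisk {CONJ,ADJ}; 2:snuskos {DET}; 3:kluvaisk {CONJ,ADJ}; 4:plaspurn {PREP,CONJ}; 5:plaspurn {PREP,CONJ}; 6:skolm {ADJ}; 7:vraasau {PREP}; 8:snuskos {DET}; 9:kiaseetei {PREP}.
Word 1 cannot be CONJ — rule 3 would then fail for every completion. It is ADJ.
Word 3 cannot be CONJ — rule 2 would then fail for every completion. It is ADJ.
Word 4 cannot be PREP — rule 4 would then fail for every completion. It is CONJ.
Word 5 cannot be PREP — rule 4 would then fail for every completion. It is CONJ.
That leaves exactly one tagging: ADJ DET ADJ CONJ CONJ ADJ PREP DET PREP.
Verifying each rule — rule 1 ok; rule 2 ok; rule 3 ok; rule 4 ok.

ADJ DET ADJ CONJ CONJ ADJ PREP DET PREP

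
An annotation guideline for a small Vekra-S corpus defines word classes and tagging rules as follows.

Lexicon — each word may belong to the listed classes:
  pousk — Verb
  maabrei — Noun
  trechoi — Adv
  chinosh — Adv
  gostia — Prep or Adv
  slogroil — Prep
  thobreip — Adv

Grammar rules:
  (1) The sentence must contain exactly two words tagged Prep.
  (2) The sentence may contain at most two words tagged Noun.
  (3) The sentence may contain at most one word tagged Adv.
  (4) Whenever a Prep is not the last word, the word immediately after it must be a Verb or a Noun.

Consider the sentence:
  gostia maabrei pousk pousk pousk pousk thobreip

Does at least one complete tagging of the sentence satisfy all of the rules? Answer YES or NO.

Candidates per position — 1:gostia {Prep,Adv}; 2:maabrei {Noun}; 3:pousk {Verb}; 4:pousk {Verb}; 5:pousk {Verb}; 6:pousk {Verb}; 7:thobreip {Adv}.
Rule 1 cannot be satisfied by any choice of tags from the lexicon.
So there is no consistent tagging.

NO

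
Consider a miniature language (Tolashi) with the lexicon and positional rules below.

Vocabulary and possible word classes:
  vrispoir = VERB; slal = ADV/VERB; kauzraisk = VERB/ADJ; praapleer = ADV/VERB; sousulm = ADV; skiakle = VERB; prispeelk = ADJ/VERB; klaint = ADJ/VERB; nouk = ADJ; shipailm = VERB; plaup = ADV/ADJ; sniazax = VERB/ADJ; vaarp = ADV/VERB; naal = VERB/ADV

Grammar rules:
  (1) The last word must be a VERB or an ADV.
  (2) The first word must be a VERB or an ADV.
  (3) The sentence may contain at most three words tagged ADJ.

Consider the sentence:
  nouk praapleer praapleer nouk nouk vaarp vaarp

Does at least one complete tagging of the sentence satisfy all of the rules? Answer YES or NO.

Candidates per position — 1:nouk {ADJ}; 2:praapleer {ADV,VERB}; 3:praapleer {ADV,VERB}; 4:nouk {ADJ}; 5:nouk {ADJ}; 6:vaarp {ADV,VERB}; 7:vaarp {ADV,VERB}.
Rule 2 cannot be satisfied by any choice of tags from the lexicon.
So there is no consistent tagging.

NO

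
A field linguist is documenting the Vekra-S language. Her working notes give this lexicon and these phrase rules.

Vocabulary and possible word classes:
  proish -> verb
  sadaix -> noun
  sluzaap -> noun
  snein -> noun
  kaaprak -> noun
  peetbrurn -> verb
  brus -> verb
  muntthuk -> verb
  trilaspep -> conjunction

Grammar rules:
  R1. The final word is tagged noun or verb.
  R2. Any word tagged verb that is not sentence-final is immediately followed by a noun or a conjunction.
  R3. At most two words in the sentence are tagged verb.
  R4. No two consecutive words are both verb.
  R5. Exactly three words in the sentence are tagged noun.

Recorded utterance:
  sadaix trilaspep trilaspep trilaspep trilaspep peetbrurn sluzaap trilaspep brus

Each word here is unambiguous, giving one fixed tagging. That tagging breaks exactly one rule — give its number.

5

Fixed tagging: noun conjunction conjunction conjunction conjunction verb noun conjunction verb.
Rule check: R1 ✓, R2 ✓, R3 ✓, R4 ✓, R5 ✗.
Only rule 5 fails.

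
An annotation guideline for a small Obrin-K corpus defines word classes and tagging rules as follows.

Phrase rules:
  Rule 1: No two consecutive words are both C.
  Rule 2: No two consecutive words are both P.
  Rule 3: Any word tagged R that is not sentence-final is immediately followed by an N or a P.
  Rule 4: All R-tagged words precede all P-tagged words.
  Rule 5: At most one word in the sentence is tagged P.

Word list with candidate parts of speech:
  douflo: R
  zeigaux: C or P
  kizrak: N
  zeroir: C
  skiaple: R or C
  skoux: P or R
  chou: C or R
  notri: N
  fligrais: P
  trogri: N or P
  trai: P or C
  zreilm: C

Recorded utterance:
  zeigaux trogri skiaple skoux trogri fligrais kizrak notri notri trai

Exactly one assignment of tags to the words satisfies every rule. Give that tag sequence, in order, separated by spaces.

C N C R N P N N N C

Candidates per position — 1:zeigaux {C,P}; 2:trogri {N,P}; 3:skiaple {R,C}; 4:skoux {P,R}; 5:trogri {N,P}; 6:fligrais {P}; 7:kizrak {N}; 8:notri {N}; 9:notri {N}; 10:trai {P,C}.
Position 1: P is ruled out by rule 5; that leaves C.
Position 2: P is ruled out by rule 5; that leaves N.
Position 4: P is ruled out by rule 5; that leaves R.
Position 5: P is ruled out by rule 2; that leaves N.
Position 10: P is ruled out by rule 5; that leaves C.
Position 3: R is ruled out by rule 3; that leaves C.
That leaves exactly one tagging: C N C R N P N N N C.
Check: rule 1 ✓; rule 2 ✓; rule 3 ✓; rule 4 ✓; rule 5 ✓.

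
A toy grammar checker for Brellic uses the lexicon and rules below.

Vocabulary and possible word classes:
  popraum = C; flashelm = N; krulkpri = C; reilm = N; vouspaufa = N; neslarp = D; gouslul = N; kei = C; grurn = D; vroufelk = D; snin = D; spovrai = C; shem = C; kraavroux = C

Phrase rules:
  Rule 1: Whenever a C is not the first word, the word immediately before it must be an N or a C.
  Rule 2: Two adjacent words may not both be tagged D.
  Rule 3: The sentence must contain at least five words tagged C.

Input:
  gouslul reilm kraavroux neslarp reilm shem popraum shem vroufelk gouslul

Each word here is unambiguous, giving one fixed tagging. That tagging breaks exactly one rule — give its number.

Fixed tagging: N N C D N C C C D N.
Applying the rules: R1 ✓, R2 ✓, R3 ✗.
Only rule 3 fails.

3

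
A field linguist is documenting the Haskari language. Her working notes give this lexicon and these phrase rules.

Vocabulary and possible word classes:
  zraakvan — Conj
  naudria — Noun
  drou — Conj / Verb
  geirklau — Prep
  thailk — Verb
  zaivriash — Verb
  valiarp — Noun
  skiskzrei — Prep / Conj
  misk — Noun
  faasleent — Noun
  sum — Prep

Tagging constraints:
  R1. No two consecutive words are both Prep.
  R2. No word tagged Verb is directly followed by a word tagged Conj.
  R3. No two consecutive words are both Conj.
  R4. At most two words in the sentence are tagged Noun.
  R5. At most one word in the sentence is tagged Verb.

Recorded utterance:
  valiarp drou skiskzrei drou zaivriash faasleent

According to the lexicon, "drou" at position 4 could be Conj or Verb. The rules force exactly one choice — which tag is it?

Candidates per position — 1:valiarp {Noun}; 2:drou {Conj,Verb}; 3:skiskzrei {Prep,Conj}; 4:drou {Conj,Verb}; 5:zaivriash {Verb}; 6:faasleent {Noun}.
Word 2 cannot be Verb — rule 5 would then fail for every completion. It is Conj.
Word 3 cannot be Conj — rule 3 would then fail for every completion. It is Prep.
Word 4 cannot be Verb — rule 5 would then fail for every completion. It is Conj.
So the tagging must be: Noun Conj Prep Conj Verb Noun.
Verifying each rule — rule 1 satisfied; rule 2 satisfied; rule 3 satisfied; rule 4 satisfied; rule 5 satisfied.

Conj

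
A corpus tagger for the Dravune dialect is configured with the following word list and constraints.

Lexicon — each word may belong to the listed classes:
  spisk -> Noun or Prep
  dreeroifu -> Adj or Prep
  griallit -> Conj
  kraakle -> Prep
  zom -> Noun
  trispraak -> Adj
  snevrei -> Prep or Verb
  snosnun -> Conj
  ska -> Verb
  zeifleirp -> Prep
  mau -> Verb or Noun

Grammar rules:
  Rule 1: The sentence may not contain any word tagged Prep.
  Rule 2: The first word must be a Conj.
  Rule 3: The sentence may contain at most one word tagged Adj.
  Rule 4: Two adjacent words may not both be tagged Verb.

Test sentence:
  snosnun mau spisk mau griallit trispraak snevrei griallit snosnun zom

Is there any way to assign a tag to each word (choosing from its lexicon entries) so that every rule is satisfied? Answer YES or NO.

YES

Candidates per position — 1:snosnun {Conj}; 2:mau {Verb,Noun}; 3:spisk {Noun,Prep}; 4:mau {Verb,Noun}; 5:griallit {Conj}; 6:trispraak {Adj}; 7:snevrei {Prep,Verb}; 8:griallit {Conj}; 9:snosnun {Conj}; 10:zom {Noun}.
One satisfying assignment: Conj Noun Noun Noun Conj Adj Verb Conj Conj Noun.
Rule-by-rule: rule 1 ✓; rule 2 ✓; rule 3 ✓; rule 4 ✓.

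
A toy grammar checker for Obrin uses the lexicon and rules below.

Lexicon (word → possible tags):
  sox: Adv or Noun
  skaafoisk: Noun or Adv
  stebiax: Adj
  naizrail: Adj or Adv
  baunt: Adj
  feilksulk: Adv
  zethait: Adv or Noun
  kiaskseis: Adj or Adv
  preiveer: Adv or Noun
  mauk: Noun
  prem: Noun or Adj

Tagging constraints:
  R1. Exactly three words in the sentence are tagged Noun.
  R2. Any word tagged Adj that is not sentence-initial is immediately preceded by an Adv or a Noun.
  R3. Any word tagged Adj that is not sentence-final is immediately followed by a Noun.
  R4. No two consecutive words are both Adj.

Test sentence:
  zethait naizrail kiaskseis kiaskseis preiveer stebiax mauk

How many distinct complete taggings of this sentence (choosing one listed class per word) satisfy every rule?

Candidates per position — 1:zethait {Adv,Noun}; 2:naizrail {Adj,Adv}; 3:kiaskseis {Adj,Adv}; 4:kiaskseis {Adj,Adv}; 5:preiveer {Adv,Noun}; 6:stebiax {Adj}; 7:mauk {Noun}.
There are 32 candidate sequences in total.
The sequences that satisfy every rule: Noun Adv Adv Adj Noun Adj Noun; Noun Adv Adv Adv Noun Adj Noun.
Count = 2.

2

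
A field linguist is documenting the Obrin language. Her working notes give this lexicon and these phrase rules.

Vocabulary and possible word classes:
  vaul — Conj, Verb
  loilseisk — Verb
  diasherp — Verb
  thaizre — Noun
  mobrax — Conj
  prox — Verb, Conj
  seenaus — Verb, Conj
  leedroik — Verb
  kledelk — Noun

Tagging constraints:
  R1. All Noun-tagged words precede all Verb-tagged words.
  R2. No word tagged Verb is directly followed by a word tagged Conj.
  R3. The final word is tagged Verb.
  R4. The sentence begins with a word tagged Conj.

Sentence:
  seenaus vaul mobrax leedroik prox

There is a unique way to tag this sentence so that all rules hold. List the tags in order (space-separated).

Conj Conj Conj Verb Verb

Candidates per position — 1:seenaus {Verb,Conj}; 2:vaul {Conj,Verb}; 3:mobrax {Conj}; 4:leedroik {Verb}; 5:prox {Verb,Conj}.
Position 1: tagging it Verb would leave rule 2 unsatisfiable, so it must be Conj.
Position 2: tagging it Verb would leave rule 2 unsatisfiable, so it must be Conj.
Position 5: tagging it Conj would leave rule 2 unsatisfiable, so it must be Verb.
That leaves exactly one tagging: Conj Conj Conj Verb Verb.
Checking: rule 1 satisfied; rule 2 satisfied; rule 3 satisfied; rule 4 satisfied.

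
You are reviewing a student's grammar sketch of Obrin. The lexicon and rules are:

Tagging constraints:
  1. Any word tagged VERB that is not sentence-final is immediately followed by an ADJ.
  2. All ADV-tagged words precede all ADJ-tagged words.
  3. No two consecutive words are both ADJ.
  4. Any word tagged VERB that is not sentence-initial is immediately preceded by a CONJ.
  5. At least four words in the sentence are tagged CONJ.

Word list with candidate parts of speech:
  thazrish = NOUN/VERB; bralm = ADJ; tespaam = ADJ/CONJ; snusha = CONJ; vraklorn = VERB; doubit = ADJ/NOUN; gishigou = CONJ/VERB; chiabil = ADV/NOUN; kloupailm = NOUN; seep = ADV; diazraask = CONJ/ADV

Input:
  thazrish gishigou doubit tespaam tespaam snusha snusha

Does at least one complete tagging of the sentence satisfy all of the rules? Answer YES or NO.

YES

Candidates per position — 1:thazrish {NOUN,VERB}; 2:gishigou {CONJ,VERB}; 3:doubit {ADJ,NOUN}; 4:tespaam {ADJ,CONJ}; 5:tespaam {ADJ,CONJ}; 6:snusha {CONJ}; 7:snusha {CONJ}.
One satisfying assignment: NOUN CONJ NOUN CONJ CONJ CONJ CONJ.
Check: rule 1 holds; rule 2 holds; rule 3 holds; rule 4 holds; rule 5 holds.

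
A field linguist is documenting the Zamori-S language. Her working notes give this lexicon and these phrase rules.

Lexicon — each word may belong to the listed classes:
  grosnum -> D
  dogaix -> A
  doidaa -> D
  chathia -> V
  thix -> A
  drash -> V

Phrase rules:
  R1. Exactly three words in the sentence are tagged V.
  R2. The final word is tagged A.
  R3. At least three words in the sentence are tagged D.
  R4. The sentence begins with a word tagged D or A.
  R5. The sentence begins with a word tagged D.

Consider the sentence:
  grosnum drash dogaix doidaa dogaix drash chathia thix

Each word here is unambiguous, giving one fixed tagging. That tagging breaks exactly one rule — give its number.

3

Fixed tagging: D V A D A V V A.
Checking each rule: R1 holds, R2 holds, R3 violated, R4 holds, R5 holds.
Only rule 3 fails.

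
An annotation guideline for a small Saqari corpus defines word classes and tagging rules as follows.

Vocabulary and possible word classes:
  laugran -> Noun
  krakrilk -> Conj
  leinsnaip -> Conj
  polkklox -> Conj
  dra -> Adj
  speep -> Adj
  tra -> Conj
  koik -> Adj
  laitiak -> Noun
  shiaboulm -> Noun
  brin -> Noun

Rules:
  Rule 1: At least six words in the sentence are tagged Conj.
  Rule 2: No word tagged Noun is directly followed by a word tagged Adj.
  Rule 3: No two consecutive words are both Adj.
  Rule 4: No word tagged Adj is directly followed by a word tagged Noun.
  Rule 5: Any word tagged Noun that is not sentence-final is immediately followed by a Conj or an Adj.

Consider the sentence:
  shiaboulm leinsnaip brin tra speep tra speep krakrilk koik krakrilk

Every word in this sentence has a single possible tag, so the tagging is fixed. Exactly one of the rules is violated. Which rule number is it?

1

Fixed tagging: Noun Conj Noun Conj Adj Conj Adj Conj Adj Conj.
Rule check: R1 ✗, R2 ✓, R3 ✓, R4 ✓, R5 ✓.
Only rule 1 fails.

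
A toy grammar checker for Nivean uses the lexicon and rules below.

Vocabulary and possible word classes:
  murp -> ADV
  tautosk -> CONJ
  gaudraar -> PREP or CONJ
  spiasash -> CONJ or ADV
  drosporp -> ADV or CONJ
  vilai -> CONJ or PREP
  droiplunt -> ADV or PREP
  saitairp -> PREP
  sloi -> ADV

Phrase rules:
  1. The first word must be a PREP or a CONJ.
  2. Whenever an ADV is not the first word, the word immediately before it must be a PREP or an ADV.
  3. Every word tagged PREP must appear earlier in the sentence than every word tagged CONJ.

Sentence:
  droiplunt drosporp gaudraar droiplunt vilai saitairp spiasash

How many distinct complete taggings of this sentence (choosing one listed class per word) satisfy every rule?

4

Candidates per position — 1:droiplunt {ADV,PREP}; 2:drosporp {ADV,CONJ}; 3:gaudraar {PREP,CONJ}; 4:droiplunt {ADV,PREP}; 5:vilai {CONJ,PREP}; 6:saitairp {PREP}; 7:spiasash {CONJ,ADV}.
There are 64 candidate sequences in total.
The sequences that satisfy every rule: PREP ADV PREP ADV PREP PREP CONJ; PREP ADV PREP ADV PREP PREP ADV; PREP ADV PREP PREP PREP PREP CONJ; PREP ADV PREP PREP PREP PREP ADV.
Count = 4.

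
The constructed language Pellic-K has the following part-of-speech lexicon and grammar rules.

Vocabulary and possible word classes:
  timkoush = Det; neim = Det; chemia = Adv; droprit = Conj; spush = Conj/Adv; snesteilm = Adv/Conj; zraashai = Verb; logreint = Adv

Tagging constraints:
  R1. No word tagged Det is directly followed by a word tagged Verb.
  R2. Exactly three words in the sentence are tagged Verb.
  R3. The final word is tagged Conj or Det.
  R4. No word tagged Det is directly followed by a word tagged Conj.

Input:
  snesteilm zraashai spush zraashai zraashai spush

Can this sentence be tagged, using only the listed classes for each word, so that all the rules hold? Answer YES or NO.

YES

Candidates per position — 1:snesteilm {Adv,Conj}; 2:zraashai {Verb}; 3:spush {Conj,Adv}; 4:zraashai {Verb}; 5:zraashai {Verb}; 6:spush {Conj,Adv}.
One satisfying assignment: Conj Verb Adv Verb Verb Conj.
Check: rule 1 satisfied; rule 2 satisfied; rule 3 satisfied; rule 4 satisfied.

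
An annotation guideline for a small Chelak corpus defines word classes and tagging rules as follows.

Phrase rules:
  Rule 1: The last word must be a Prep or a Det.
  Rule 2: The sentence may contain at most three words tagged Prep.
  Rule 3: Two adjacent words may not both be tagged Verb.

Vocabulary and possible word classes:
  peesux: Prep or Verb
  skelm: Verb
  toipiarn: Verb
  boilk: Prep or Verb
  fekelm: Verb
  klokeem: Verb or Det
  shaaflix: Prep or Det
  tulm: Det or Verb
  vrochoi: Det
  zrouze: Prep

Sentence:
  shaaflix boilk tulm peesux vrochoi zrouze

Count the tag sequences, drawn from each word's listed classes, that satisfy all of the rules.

8

Candidates per position — 1:shaaflix {Prep,Det}; 2:boilk {Prep,Verb}; 3:tulm {Det,Verb}; 4:peesux {Prep,Verb}; 5:vrochoi {Det}; 6:zrouze {Prep}.
There are 16 candidate sequences in total.
Checking each against the rules leaves 8 sequences.
Count = 8.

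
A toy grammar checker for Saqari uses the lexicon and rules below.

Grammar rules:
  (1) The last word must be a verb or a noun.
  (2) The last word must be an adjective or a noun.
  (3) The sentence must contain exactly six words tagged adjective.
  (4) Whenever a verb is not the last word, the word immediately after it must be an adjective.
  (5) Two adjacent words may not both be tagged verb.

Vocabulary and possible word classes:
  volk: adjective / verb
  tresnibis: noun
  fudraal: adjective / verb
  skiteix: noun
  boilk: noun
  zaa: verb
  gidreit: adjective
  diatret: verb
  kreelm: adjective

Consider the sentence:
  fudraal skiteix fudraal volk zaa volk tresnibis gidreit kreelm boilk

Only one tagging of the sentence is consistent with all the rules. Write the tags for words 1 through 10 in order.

Candidates per position — 1:fudraal {adjective,verb}; 2:skiteix {noun}; 3:fudraal {adjective,verb}; 4:volk {adjective,verb}; 5:zaa {verb}; 6:volk {adjective,verb}; 7:tresnibis {noun}; 8:gidreit {adjective}; 9:kreelm {adjective}; 10:boilk {noun}.
At position 1, choosing verb makes rule 3 impossible to satisfy; hence adjective.
At position 3, choosing verb makes rule 3 impossible to satisfy; hence adjective.
At position 4, choosing verb makes rule 3 impossible to satisfy; hence adjective.
At position 6, choosing verb makes rule 3 impossible to satisfy; hence adjective.
The only consistent sequence is: adjective noun adjective adjective verb adjective noun adjective adjective noun.
Rule-by-rule: rule 1 ✓; rule 2 ✓; rule 3 ✓; rule 4 ✓; rule 5 ✓.

adjective noun adjective adjective verb adjective noun adjective adjective noun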